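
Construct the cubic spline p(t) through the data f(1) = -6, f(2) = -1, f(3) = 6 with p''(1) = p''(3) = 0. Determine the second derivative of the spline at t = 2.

3

With m_i denoting the second derivative at x_i, h_i = 1, 1, and Δ_i = (y_(i+1) − y_i)/h_i = 5, 7:
  1·m_0 + 4·m_1 + 1·m_2 = 6(Δ_1 - Δ_0) = 12
Natural end conditions: m_0 = m_2 = 0.
Forward elimination and back-substitution give m_0 = 0, m_1 = 3, m_2 = 0.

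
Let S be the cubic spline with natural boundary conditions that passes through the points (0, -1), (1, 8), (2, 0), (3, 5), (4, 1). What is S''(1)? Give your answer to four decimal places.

Write M_i for S''(x_i). With h_i = 1, 1, 1, 1 and divided differences Δ_i = 9, -8, 5, -4, the continuity of S' gives the tridiagonal system
  1·M_0 + 4·M_1 + 1·M_2 = 6(Δ_1 - Δ_0) = -102
  1·M_1 + 4·M_2 + 1·M_3 = 6(Δ_2 - Δ_1) = 78
  1·M_2 + 4·M_3 + 1·M_4 = 6(Δ_3 - Δ_2) = -54
Natural end conditions: M_0 = M_4 = 0.
Forward elimination and back-substitution give M_0 = 0, M_1 = -237/7, M_2 = 234/7, M_3 = -153/7, M_4 = 0.

-33.8571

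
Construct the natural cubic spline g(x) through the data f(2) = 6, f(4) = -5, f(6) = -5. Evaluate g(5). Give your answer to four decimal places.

Let M_i = g''(x_i). Step sizes h_i = 2, 2; slopes of the chords Δ_i = (y_(i+1) - y_i)/h_i = -11/2, 0.
  2·M_0 + 8·M_1 + 2·M_2 = 6(Δ_1 - Δ_0) = 33
Natural end conditions: M_0 = M_2 = 0.
Solving the tridiagonal system: M_0 = 0, M_1 = 33/8, M_2 = 0.
On [4, 6], g(x) = -5 - 11/4·(x - 4) + 33/16·(x - 4)² - 11/32·(x - 4)³.
With (x - 4) = 1: g(5) = -193/32.

-6.0313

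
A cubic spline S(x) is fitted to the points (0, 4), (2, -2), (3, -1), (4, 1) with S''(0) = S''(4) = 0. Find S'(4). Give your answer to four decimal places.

2.0870

Write M_i for S''(x_i). With h_i = 2, 1, 1 and divided differences Δ_i = -3, 1, 2, the continuity of S' gives the tridiagonal system
  2·M_0 + 6·M_1 + 1·M_2 = 6(Δ_1 - Δ_0) = 24
  1·M_1 + 4·M_2 + 1·M_3 = 6(Δ_2 - Δ_1) = 6
Natural end conditions: M_0 = M_3 = 0.
Solving the tridiagonal system: M_0 = 0, M_1 = 90/23, M_2 = 12/23, M_3 = 0.
On [3, 4], S'(x) = b_2 + 2c_2·(x - 3) + 3d_2·(x - 3)² with b_2 = Δ_2 - h_2(2M_2 + M_3)/6 = 42/23, c_2 = M_2/2 = 6/23, d_2 = (M_3 - M_2)/(6h_2) = -2/23. So S'(4) = 48/23.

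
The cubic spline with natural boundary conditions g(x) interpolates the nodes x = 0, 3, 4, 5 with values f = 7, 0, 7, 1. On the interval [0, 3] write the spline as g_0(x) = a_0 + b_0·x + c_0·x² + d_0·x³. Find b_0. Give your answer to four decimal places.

-7.2043

Let M_i = g''(x_i). Step sizes h_i = 3, 1, 1; slopes of the chords Δ_i = (y_(i+1) - y_i)/h_i = -7/3, 7, -6.
  3·M_0 + 8·M_1 + 1·M_2 = 6(Δ_1 - Δ_0) = 56
  1·M_1 + 4·M_2 + 1·M_3 = 6(Δ_2 - Δ_1) = -78
Natural end conditions: M_0 = M_3 = 0.
Hence M_0 = 0, M_1 = 302/31, M_2 = -680/31, M_3 = 0.
On [0, 3], with g_0(x) = a_0 + b_0·x + c_0·x² + d_0·x³: c_0 = M_0/2 = 0, d_0 = (M_1 - M_0)/(6h_0) = 151/279, b_0 = Δ_0 - h_0(2M_0 + M_1)/6 = -670/93.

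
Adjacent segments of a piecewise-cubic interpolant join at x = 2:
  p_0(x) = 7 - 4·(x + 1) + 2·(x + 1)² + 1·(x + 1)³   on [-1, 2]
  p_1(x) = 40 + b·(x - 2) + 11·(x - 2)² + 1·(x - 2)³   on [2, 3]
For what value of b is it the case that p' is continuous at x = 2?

p_0'(x) = -4 + 4·(x + 1) + 3·(x + 1)², so p_0'(2) = 35. On the right, p_1'(2) = b, so b = 35.

35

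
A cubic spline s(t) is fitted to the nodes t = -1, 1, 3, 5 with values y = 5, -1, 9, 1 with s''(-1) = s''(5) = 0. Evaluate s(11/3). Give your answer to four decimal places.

Let m_i = s''(x_i). Step sizes h_i = 2, 2, 2; slopes of the chords Δ_i = (y_(i+1) - y_i)/h_i = -3, 5, -4.
  2·m_0 + 8·m_1 + 2·m_2 = 6(Δ_1 - Δ_0) = 48
  2·m_1 + 8·m_2 + 2·m_3 = 6(Δ_2 - Δ_1) = -54
Natural end conditions: m_0 = m_3 = 0.
Solving: m_0 = 0, m_1 = 41/5, m_2 = -44/5, m_3 = 0.
On [3, 5], s(t) = 9 + 28/15·(t - 3) - 22/5·(t - 3)² + 11/15·(t - 3)³.
With (t - 3) = 2/3: s(11/3) = 689/81.

8.5062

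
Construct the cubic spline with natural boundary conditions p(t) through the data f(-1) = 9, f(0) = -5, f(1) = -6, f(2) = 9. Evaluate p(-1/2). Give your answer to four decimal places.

1.1000

Let M_i = p''(x_i). Step sizes h_i = 1, 1, 1; slopes of the chords Δ_i = (y_(i+1) - y_i)/h_i = -14, -1, 15.
  1·M_0 + 4·M_1 + 1·M_2 = 6(Δ_1 - Δ_0) = 78
  1·M_1 + 4·M_2 + 1·M_3 = 6(Δ_2 - Δ_1) = 96
Natural end conditions: M_0 = M_3 = 0.
Forward elimination and back-substitution give M_0 = 0, M_1 = 72/5, M_2 = 102/5, M_3 = 0.
On [-1, 0], p(t) = 9 - 82/5·(t + 1) + 0·(t + 1)² + 12/5·(t + 1)³.
With (t + 1) = 1/2: p(-1/2) = 11/10.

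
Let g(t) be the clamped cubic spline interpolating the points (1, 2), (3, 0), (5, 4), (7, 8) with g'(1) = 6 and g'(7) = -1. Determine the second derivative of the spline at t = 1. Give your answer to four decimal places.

-13.3333

Let M_i = g''(x_i). Step sizes h_i = 2, 2, 2; slopes of the chords Δ_i = (y_(i+1) - y_i)/h_i = -1, 2, 2.
  2·M_0 + 8·M_1 + 2·M_2 = 6(Δ_1 - Δ_0) = 18
  2·M_1 + 8·M_2 + 2·M_3 = 6(Δ_2 - Δ_1) = 0
Clamped end conditions give two more equations: 2h_0·M_0 + h_0·M_1 = 6(Δ_0 - g'(1)) = -42 and h_2·M_2 + 2h_2·M_3 = 6(g'(7) - Δ_2) = -18.
Solving the tridiagonal system: M_0 = -40/3, M_1 = 17/3, M_2 = -1/3, M_3 = -13/3.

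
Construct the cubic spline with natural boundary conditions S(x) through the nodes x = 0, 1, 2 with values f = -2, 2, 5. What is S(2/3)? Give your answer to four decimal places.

0.7593

Put M_i = S'' at the i-th knot. Here h = (1, 1) and Δ = (4, 3), so the interior equations h_(i-1)·M_(i-1) + 2(h_(i-1)+h_i)·M_i + h_i·M_(i+1) = 6(Δ_i − Δ_(i-1)) read
  1·M_0 + 4·M_1 + 1·M_2 = 6(Δ_1 - Δ_0) = -6
Natural end conditions: M_0 = M_2 = 0.
Hence M_0 = 0, M_1 = -3/2, M_2 = 0.
On [0, 1], S(x) = -2 + 17/4·x + 0·x² - 1/4·x³.
With x = 2/3: S(2/3) = 41/54.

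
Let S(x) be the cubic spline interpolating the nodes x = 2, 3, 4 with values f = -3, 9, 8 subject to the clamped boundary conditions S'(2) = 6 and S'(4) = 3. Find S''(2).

With M_i denoting the second derivative at x_i, h_i = 1, 1, and Δ_i = (y_(i+1) − y_i)/h_i = 12, -1:
  1·M_0 + 4·M_1 + 1·M_2 = 6(Δ_1 - Δ_0) = -78
Clamped end conditions give two more equations: 2h_0·M_0 + h_0·M_1 = 6(Δ_0 - S'(2)) = 36 and h_1·M_1 + 2h_1·M_2 = 6(S'(4) - Δ_1) = 24.
Solving: M_0 = 36, M_1 = -36, M_2 = 30.

36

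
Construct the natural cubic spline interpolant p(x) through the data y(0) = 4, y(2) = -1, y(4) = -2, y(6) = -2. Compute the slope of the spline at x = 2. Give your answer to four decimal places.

Let M_i = p''(x_i). Step sizes h_i = 2, 2, 2; slopes of the chords Δ_i = (y_(i+1) - y_i)/h_i = -5/2, -1/2, 0.
  2·M_0 + 8·M_1 + 2·M_2 = 6(Δ_1 - Δ_0) = 12
  2·M_1 + 8·M_2 + 2·M_3 = 6(Δ_2 - Δ_1) = 3
Natural end conditions: M_0 = M_3 = 0.
Solving the tridiagonal system: M_0 = 0, M_1 = 3/2, M_2 = 0, M_3 = 0.
On [2, 4], p'(x) = b_1 + 2c_1·(x - 2) + 3d_1·(x - 2)² with b_1 = Δ_1 - h_1(2M_1 + M_2)/6 = -3/2, c_1 = M_1/2 = 3/4, d_1 = (M_2 - M_1)/(6h_1) = -1/8. So p'(2) = -3/2.

-1.5000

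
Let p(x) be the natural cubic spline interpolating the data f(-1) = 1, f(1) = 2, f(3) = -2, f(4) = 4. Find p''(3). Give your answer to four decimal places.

With σ_i denoting the second derivative at x_i, h_i = 2, 2, 1, and Δ_i = (y_(i+1) − y_i)/h_i = 1/2, -2, 6:
  2·σ_0 + 8·σ_1 + 2·σ_2 = 6(Δ_1 - Δ_0) = -15
  2·σ_1 + 6·σ_2 + 1·σ_3 = 6(Δ_2 - Δ_1) = 48
Natural end conditions: σ_0 = σ_3 = 0.
Solving the tridiagonal system: σ_0 = 0, σ_1 = -93/22, σ_2 = 207/22, σ_3 = 0.

9.4091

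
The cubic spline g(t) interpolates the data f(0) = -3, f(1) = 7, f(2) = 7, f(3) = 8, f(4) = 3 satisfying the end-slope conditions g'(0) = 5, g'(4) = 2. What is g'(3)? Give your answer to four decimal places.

Write m_i for g''(x_i). With h_i = 1, 1, 1, 1 and divided differences Δ_i = 10, 0, 1, -5, the continuity of g' gives the tridiagonal system
  1·m_0 + 4·m_1 + 1·m_2 = 6(Δ_1 - Δ_0) = -60
  1·m_1 + 4·m_2 + 1·m_3 = 6(Δ_2 - Δ_1) = 6
  1·m_2 + 4·m_3 + 1·m_4 = 6(Δ_3 - Δ_2) = -36
Clamped end conditions give two more equations: 2h_0·m_0 + h_0·m_1 = 6(Δ_0 - g'(0)) = 30 and h_3·m_3 + 2h_3·m_4 = 6(g'(4) - Δ_3) = 42.
Hence m_0 = 771/28, m_1 = -351/14, m_2 = 51/4, m_3 = -279/14, m_4 = 867/28.
On [3, 4], g'(t) = b_3 + 2c_3·(t - 3) + 3d_3·(t - 3)² with b_3 = Δ_3 - h_3(2m_3 + m_4)/6 = -197/56, c_3 = m_3/2 = -279/28, d_3 = (m_4 - m_3)/(6h_3) = 475/56. So g'(3) = -197/56.

-3.5179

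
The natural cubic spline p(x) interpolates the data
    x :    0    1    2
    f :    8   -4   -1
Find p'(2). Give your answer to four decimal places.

Put σ_i = p'' at the i-th knot. Here h = (1, 1) and Δ = (-12, 3), so the interior equations h_(i-1)·σ_(i-1) + 2(h_(i-1)+h_i)·σ_i + h_i·σ_(i+1) = 6(Δ_i − Δ_(i-1)) read
  1·σ_0 + 4·σ_1 + 1·σ_2 = 6(Δ_1 - Δ_0) = 90
Natural end conditions: σ_0 = σ_2 = 0.
Solving: σ_0 = 0, σ_1 = 45/2, σ_2 = 0.
On [1, 2], p'(x) = b_1 + 2c_1·(x - 1) + 3d_1·(x - 1)² with b_1 = Δ_1 - h_1(2σ_1 + σ_2)/6 = -9/2, c_1 = σ_1/2 = 45/4, d_1 = (σ_2 - σ_1)/(6h_1) = -15/4. So p'(2) = 27/4.

6.7500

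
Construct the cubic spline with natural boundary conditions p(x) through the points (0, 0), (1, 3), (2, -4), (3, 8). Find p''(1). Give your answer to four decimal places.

-23.6000

Let M_i = p''(x_i). Step sizes h_i = 1, 1, 1; slopes of the chords Δ_i = (y_(i+1) - y_i)/h_i = 3, -7, 12.
  1·M_0 + 4·M_1 + 1·M_2 = 6(Δ_1 - Δ_0) = -60
  1·M_1 + 4·M_2 + 1·M_3 = 6(Δ_2 - Δ_1) = 114
Natural end conditions: M_0 = M_3 = 0.
Forward elimination and back-substitution give M_0 = 0, M_1 = -118/5, M_2 = 172/5, M_3 = 0.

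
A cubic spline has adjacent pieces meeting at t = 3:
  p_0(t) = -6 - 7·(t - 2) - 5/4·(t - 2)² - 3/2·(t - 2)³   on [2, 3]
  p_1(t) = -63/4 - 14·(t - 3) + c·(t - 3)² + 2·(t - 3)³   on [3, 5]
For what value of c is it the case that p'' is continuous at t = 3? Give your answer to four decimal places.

p_0''(t) = -5/2 - 9·(t - 2), so p_0''(3) = -23/2. On the right, p_1''(3) = 2c, so c = -23/4.

-5.7500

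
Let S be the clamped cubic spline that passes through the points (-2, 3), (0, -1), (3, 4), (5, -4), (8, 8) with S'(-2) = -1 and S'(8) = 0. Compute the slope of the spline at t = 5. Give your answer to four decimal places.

With M_i denoting the second derivative at x_i, h_i = 2, 3, 2, 3, and Δ_i = (y_(i+1) − y_i)/h_i = -2, 5/3, -4, 4:
  2·M_0 + 10·M_1 + 3·M_2 = 6(Δ_1 - Δ_0) = 22
  3·M_1 + 10·M_2 + 2·M_3 = 6(Δ_2 - Δ_1) = -34
  2·M_2 + 10·M_3 + 3·M_4 = 6(Δ_3 - Δ_2) = 48
Clamped end conditions give two more equations: 2h_0·M_0 + h_0·M_1 = 6(Δ_0 - S'(-2)) = -6 and h_3·M_3 + 2h_3·M_4 = 6(S'(8) - Δ_3) = -24.
Hence M_0 = -3473/870, M_1 = 2168/435, M_2 = -2879/435, M_3 = 3748/435, M_4 = -3614/435.
On [5, 8], S'(t) = b_3 + 2c_3·(t - 5) + 3d_3·(t - 5)² with b_3 = Δ_3 - h_3(2M_3 + M_4)/6 = -67/145, c_3 = M_3/2 = 1874/435, d_3 = (M_4 - M_3)/(6h_3) = -409/435. So S'(5) = -67/145.

-0.4621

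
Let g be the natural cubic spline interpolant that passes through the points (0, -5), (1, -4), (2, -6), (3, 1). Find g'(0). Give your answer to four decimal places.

Let σ_i = g''(x_i). Step sizes h_i = 1, 1, 1; slopes of the chords Δ_i = (y_(i+1) - y_i)/h_i = 1, -2, 7.
  1·σ_0 + 4·σ_1 + 1·σ_2 = 6(Δ_1 - Δ_0) = -18
  1·σ_1 + 4·σ_2 + 1·σ_3 = 6(Δ_2 - Δ_1) = 54
Natural end conditions: σ_0 = σ_3 = 0.
Solving the tridiagonal system: σ_0 = 0, σ_1 = -42/5, σ_2 = 78/5, σ_3 = 0.
On [0, 1], g'(x) = b_0 + 2c_0·x + 3d_0·x² with b_0 = Δ_0 - h_0(2σ_0 + σ_1)/6 = 12/5, c_0 = σ_0/2 = 0, d_0 = (σ_1 - σ_0)/(6h_0) = -7/5. So g'(0) = 12/5.

2.4000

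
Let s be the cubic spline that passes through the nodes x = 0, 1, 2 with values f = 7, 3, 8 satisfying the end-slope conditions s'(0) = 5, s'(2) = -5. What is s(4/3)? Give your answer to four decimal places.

4.7778

Let σ_i = s''(x_i). Step sizes h_i = 1, 1; slopes of the chords Δ_i = (y_(i+1) - y_i)/h_i = -4, 5.
  1·σ_0 + 4·σ_1 + 1·σ_2 = 6(Δ_1 - Δ_0) = 54
Clamped end conditions give two more equations: 2h_0·σ_0 + h_0·σ_1 = 6(Δ_0 - s'(0)) = -54 and h_1·σ_1 + 2h_1·σ_2 = 6(s'(2) - Δ_1) = -60.
Forward elimination and back-substitution give σ_0 = -91/2, σ_1 = 37, σ_2 = -97/2.
On [1, 2], s(x) = 3 + 3/4·(x - 1) + 37/2·(x - 1)² - 57/4·(x - 1)³.
With (x - 1) = 1/3: s(4/3) = 43/9.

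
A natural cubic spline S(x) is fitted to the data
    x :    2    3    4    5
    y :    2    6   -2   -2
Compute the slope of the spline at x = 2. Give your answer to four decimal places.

With M_i denoting the second derivative at x_i, h_i = 1, 1, 1, and Δ_i = (y_(i+1) − y_i)/h_i = 4, -8, 0:
  1·M_0 + 4·M_1 + 1·M_2 = 6(Δ_1 - Δ_0) = -72
  1·M_1 + 4·M_2 + 1·M_3 = 6(Δ_2 - Δ_1) = 48
Natural end conditions: M_0 = M_3 = 0.
Solving: M_0 = 0, M_1 = -112/5, M_2 = 88/5, M_3 = 0.
On [2, 3], S'(x) = b_0 + 2c_0·(x - 2) + 3d_0·(x - 2)² with b_0 = Δ_0 - h_0(2M_0 + M_1)/6 = 116/15, c_0 = M_0/2 = 0, d_0 = (M_1 - M_0)/(6h_0) = -56/15. So S'(2) = 116/15.

7.7333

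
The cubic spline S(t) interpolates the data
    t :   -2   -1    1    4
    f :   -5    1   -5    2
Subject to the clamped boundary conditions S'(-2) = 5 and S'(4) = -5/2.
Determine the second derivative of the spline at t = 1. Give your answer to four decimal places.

Write m_i for S''(x_i). With h_i = 1, 2, 3 and divided differences Δ_i = 6, -3, 7/3, the continuity of S' gives the tridiagonal system
  1·m_0 + 6·m_1 + 2·m_2 = 6(Δ_1 - Δ_0) = -54
  2·m_1 + 10·m_2 + 3·m_3 = 6(Δ_2 - Δ_1) = 32
Clamped end conditions give two more equations: 2h_0·m_0 + h_0·m_1 = 6(Δ_0 - S'(-2)) = 6 and h_2·m_2 + 2h_2·m_3 = 6(S'(4) - Δ_2) = -29.
Hence m_0 = 556/57, m_1 = -770/57, m_2 = 493/57, m_3 = -174/19.

8.6491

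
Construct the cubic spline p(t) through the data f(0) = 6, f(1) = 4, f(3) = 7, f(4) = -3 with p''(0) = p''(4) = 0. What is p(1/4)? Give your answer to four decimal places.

5.1777

Put M_i = p'' at the i-th knot. Here h = (1, 2, 1) and Δ = (-2, 3/2, -10), so the interior equations h_(i-1)·M_(i-1) + 2(h_(i-1)+h_i)·M_i + h_i·M_(i+1) = 6(Δ_i − Δ_(i-1)) read
  1·M_0 + 6·M_1 + 2·M_2 = 6(Δ_1 - Δ_0) = 21
  2·M_1 + 6·M_2 + 1·M_3 = 6(Δ_2 - Δ_1) = -69
Natural end conditions: M_0 = M_3 = 0.
Forward elimination and back-substitution give M_0 = 0, M_1 = 33/4, M_2 = -57/4, M_3 = 0.
On [0, 1], p(t) = 6 - 27/8·t + 0·t² + 11/8·t³.
With t = 1/4: p(1/4) = 2651/512.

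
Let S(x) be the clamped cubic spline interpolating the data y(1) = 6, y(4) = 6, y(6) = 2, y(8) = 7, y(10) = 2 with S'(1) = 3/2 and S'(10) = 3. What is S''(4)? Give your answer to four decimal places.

-2.3043

Let M_i = S''(x_i). Step sizes h_i = 3, 2, 2, 2; slopes of the chords Δ_i = (y_(i+1) - y_i)/h_i = 0, -2, 5/2, -5/2.
  3·M_0 + 10·M_1 + 2·M_2 = 6(Δ_1 - Δ_0) = -12
  2·M_1 + 8·M_2 + 2·M_3 = 6(Δ_2 - Δ_1) = 27
  2·M_2 + 8·M_3 + 2·M_4 = 6(Δ_3 - Δ_2) = -30
Clamped end conditions give two more equations: 2h_0·M_0 + h_0·M_1 = 6(Δ_0 - S'(1)) = -9 and h_3·M_3 + 2h_3·M_4 = 6(S'(10) - Δ_3) = 33.
Forward elimination and back-substitution give M_0 = -8/23, M_1 = -53/23, M_2 = 139/23, M_3 = -385/46, M_4 = 286/23.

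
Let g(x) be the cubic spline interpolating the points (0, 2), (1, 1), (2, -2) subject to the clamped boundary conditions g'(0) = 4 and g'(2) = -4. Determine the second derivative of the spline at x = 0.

Put M_i = g'' at the i-th knot. Here h = (1, 1) and Δ = (-1, -3), so the interior equations h_(i-1)·M_(i-1) + 2(h_(i-1)+h_i)·M_i + h_i·M_(i+1) = 6(Δ_i − Δ_(i-1)) read
  1·M_0 + 4·M_1 + 1·M_2 = 6(Δ_1 - Δ_0) = -12
Clamped end conditions give two more equations: 2h_0·M_0 + h_0·M_1 = 6(Δ_0 - g'(0)) = -30 and h_1·M_1 + 2h_1·M_2 = 6(g'(2) - Δ_1) = -6.
Hence M_0 = -16, M_1 = 2, M_2 = -4.

-16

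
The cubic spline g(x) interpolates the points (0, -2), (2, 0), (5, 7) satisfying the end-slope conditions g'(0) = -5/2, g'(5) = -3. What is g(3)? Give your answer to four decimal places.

4.1037

Put σ_i = g'' at the i-th knot. Here h = (2, 3) and Δ = (1, 7/3), so the interior equations h_(i-1)·σ_(i-1) + 2(h_(i-1)+h_i)·σ_i + h_i·σ_(i+1) = 6(Δ_i − Δ_(i-1)) read
  2·σ_0 + 10·σ_1 + 3·σ_2 = 6(Δ_1 - Δ_0) = 8
Clamped end conditions give two more equations: 2h_0·σ_0 + h_0·σ_1 = 6(Δ_0 - g'(0)) = 21 and h_1·σ_1 + 2h_1·σ_2 = 6(g'(5) - Δ_1) = -32.
Hence σ_0 = 87/20, σ_1 = 9/5, σ_2 = -187/30.
On [2, 5], g(x) = 0 + 73/20·(x - 2) + 9/10·(x - 2)² - 241/540·(x - 2)³.
With (x - 2) = 1: g(3) = 554/135.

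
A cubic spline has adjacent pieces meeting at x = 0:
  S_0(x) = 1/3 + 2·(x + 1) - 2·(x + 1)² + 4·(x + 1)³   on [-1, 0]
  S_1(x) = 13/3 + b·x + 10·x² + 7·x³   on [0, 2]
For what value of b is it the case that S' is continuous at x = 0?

10

S_0'(x) = 2 - 4·(x + 1) + 12·(x + 1)², so S_0'(0) = 10. On the right, S_1'(0) = b, so b = 10.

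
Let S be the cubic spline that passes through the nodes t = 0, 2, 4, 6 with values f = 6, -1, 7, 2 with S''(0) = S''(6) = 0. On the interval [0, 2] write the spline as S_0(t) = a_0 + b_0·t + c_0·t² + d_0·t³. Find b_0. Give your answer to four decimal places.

-5.9333

Put m_i = S'' at the i-th knot. Here h = (2, 2, 2) and Δ = (-7/2, 4, -5/2), so the interior equations h_(i-1)·m_(i-1) + 2(h_(i-1)+h_i)·m_i + h_i·m_(i+1) = 6(Δ_i − Δ_(i-1)) read
  2·m_0 + 8·m_1 + 2·m_2 = 6(Δ_1 - Δ_0) = 45
  2·m_1 + 8·m_2 + 2·m_3 = 6(Δ_2 - Δ_1) = -39
Natural end conditions: m_0 = m_3 = 0.
Solving the tridiagonal system: m_0 = 0, m_1 = 73/10, m_2 = -67/10, m_3 = 0.
On [0, 2], with S_0(t) = a_0 + b_0·t + c_0·t² + d_0·t³: c_0 = m_0/2 = 0, d_0 = (m_1 - m_0)/(6h_0) = 73/120, b_0 = Δ_0 - h_0(2m_0 + m_1)/6 = -89/15.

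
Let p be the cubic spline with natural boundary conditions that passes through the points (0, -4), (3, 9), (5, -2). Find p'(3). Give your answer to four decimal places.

Put m_i = p'' at the i-th knot. Here h = (3, 2) and Δ = (13/3, -11/2), so the interior equations h_(i-1)·m_(i-1) + 2(h_(i-1)+h_i)·m_i + h_i·m_(i+1) = 6(Δ_i − Δ_(i-1)) read
  3·m_0 + 10·m_1 + 2·m_2 = 6(Δ_1 - Δ_0) = -59
Natural end conditions: m_0 = m_2 = 0.
Forward elimination and back-substitution give m_0 = 0, m_1 = -59/10, m_2 = 0.
On [3, 5], p'(x) = b_1 + 2c_1·(x - 3) + 3d_1·(x - 3)² with b_1 = Δ_1 - h_1(2m_1 + m_2)/6 = -47/30, c_1 = m_1/2 = -59/20, d_1 = (m_2 - m_1)/(6h_1) = 59/120. So p'(3) = -47/30.

-1.5667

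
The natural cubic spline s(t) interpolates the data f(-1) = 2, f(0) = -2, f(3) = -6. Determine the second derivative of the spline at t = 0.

2

With m_i denoting the second derivative at x_i, h_i = 1, 3, and Δ_i = (y_(i+1) − y_i)/h_i = -4, -4/3:
  1·m_0 + 8·m_1 + 3·m_2 = 6(Δ_1 - Δ_0) = 16
Natural end conditions: m_0 = m_2 = 0.
Solving the tridiagonal system: m_0 = 0, m_1 = 2, m_2 = 0.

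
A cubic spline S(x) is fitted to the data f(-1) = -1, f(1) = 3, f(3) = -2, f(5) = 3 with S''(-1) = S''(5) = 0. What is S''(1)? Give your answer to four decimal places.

Put M_i = S'' at the i-th knot. Here h = (2, 2, 2) and Δ = (2, -5/2, 5/2), so the interior equations h_(i-1)·M_(i-1) + 2(h_(i-1)+h_i)·M_i + h_i·M_(i+1) = 6(Δ_i − Δ_(i-1)) read
  2·M_0 + 8·M_1 + 2·M_2 = 6(Δ_1 - Δ_0) = -27
  2·M_1 + 8·M_2 + 2·M_3 = 6(Δ_2 - Δ_1) = 30
Natural end conditions: M_0 = M_3 = 0.
Solving the tridiagonal system: M_0 = 0, M_1 = -23/5, M_2 = 49/10, M_3 = 0.

-4.6000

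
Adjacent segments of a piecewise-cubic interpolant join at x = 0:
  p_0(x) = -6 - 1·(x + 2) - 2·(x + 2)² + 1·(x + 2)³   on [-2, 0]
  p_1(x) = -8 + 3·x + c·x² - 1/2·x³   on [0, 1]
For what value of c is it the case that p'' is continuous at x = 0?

4

p_0''(x) = -4 + 6·(x + 2), so p_0''(0) = 8. On the right, p_1''(0) = 2c, so c = 4.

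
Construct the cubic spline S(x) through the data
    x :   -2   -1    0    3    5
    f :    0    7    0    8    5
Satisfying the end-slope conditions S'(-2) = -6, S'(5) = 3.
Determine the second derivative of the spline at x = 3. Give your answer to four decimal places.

Write m_i for S''(x_i). With h_i = 1, 1, 3, 2 and divided differences Δ_i = 7, -7, 8/3, -3/2, the continuity of S' gives the tridiagonal system
  1·m_0 + 4·m_1 + 1·m_2 = 6(Δ_1 - Δ_0) = -84
  1·m_1 + 8·m_2 + 3·m_3 = 6(Δ_2 - Δ_1) = 58
  3·m_2 + 10·m_3 + 2·m_4 = 6(Δ_3 - Δ_2) = -25
Clamped end conditions give two more equations: 2h_0·m_0 + h_0·m_1 = 6(Δ_0 - S'(-2)) = 78 and h_3·m_3 + 2h_3·m_4 = 6(S'(5) - Δ_3) = 27.
Solving: m_0 = 16589/282, m_1 = -5591/141, m_2 = 4451/282, m_3 = -1345/141, m_4 = 6497/564.

-9.5390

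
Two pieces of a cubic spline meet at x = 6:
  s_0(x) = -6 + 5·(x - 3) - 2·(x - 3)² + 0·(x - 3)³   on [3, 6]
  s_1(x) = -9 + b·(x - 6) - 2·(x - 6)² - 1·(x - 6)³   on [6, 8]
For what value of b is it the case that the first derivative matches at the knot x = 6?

-7

s_0'(x) = 5 - 4·(x - 3) + 0·(x - 3)², so s_0'(6) = -7. On the right, s_1'(6) = b, so b = -7.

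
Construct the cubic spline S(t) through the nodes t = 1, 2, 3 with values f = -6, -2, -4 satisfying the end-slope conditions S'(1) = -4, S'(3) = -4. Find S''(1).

33

Put M_i = S'' at the i-th knot. Here h = (1, 1) and Δ = (4, -2), so the interior equations h_(i-1)·M_(i-1) + 2(h_(i-1)+h_i)·M_i + h_i·M_(i+1) = 6(Δ_i − Δ_(i-1)) read
  1·M_0 + 4·M_1 + 1·M_2 = 6(Δ_1 - Δ_0) = -36
Clamped end conditions give two more equations: 2h_0·M_0 + h_0·M_1 = 6(Δ_0 - S'(1)) = 48 and h_1·M_1 + 2h_1·M_2 = 6(S'(3) - Δ_1) = -12.
Solving the tridiagonal system: M_0 = 33, M_1 = -18, M_2 = 3.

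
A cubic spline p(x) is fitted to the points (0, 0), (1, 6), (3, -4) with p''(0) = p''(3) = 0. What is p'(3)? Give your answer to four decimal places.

Put m_i = p'' at the i-th knot. Here h = (1, 2) and Δ = (6, -5), so the interior equations h_(i-1)·m_(i-1) + 2(h_(i-1)+h_i)·m_i + h_i·m_(i+1) = 6(Δ_i − Δ_(i-1)) read
  1·m_0 + 6·m_1 + 2·m_2 = 6(Δ_1 - Δ_0) = -66
Natural end conditions: m_0 = m_2 = 0.
Solving the tridiagonal system: m_0 = 0, m_1 = -11, m_2 = 0.
On [1, 3], p'(x) = b_1 + 2c_1·(x - 1) + 3d_1·(x - 1)² with b_1 = Δ_1 - h_1(2m_1 + m_2)/6 = 7/3, c_1 = m_1/2 = -11/2, d_1 = (m_2 - m_1)/(6h_1) = 11/12. So p'(3) = -26/3.

-8.6667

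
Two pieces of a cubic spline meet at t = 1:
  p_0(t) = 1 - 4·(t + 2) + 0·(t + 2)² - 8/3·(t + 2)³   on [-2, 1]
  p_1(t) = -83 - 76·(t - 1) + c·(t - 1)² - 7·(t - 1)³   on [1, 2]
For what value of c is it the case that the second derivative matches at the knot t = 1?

p_0''(t) = 0 - 16·(t + 2), so p_0''(1) = -48. On the right, p_1''(1) = 2c, so c = -24.

-24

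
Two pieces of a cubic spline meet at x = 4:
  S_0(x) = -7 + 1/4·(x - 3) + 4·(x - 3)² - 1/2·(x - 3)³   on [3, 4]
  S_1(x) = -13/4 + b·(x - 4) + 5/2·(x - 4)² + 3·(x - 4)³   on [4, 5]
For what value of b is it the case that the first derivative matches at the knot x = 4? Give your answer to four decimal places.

S_0'(x) = 1/4 + 8·(x - 3) - 3/2·(x - 3)², so S_0'(4) = 27/4. On the right, S_1'(4) = b, so b = 27/4.

6.7500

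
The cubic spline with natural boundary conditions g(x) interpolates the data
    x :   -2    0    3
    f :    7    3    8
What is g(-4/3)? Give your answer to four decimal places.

Let M_i = g''(x_i). Step sizes h_i = 2, 3; slopes of the chords Δ_i = (y_(i+1) - y_i)/h_i = -2, 5/3.
  2·M_0 + 10·M_1 + 3·M_2 = 6(Δ_1 - Δ_0) = 22
Natural end conditions: M_0 = M_2 = 0.
Solving: M_0 = 0, M_1 = 11/5, M_2 = 0.
On [-2, 0], g(x) = 7 - 41/15·(x + 2) + 0·(x + 2)² + 11/60·(x + 2)³.
With (x + 2) = 2/3: g(-4/3) = 2119/405.

5.2321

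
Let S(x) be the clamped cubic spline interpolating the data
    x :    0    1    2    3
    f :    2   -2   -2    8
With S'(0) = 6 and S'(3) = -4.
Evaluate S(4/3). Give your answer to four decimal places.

Put M_i = S'' at the i-th knot. Here h = (1, 1, 1) and Δ = (-4, 0, 10), so the interior equations h_(i-1)·M_(i-1) + 2(h_(i-1)+h_i)·M_i + h_i·M_(i+1) = 6(Δ_i − Δ_(i-1)) read
  1·M_0 + 4·M_1 + 1·M_2 = 6(Δ_1 - Δ_0) = 24
  1·M_1 + 4·M_2 + 1·M_3 = 6(Δ_2 - Δ_1) = 60
Clamped end conditions give two more equations: 2h_0·M_0 + h_0·M_1 = 6(Δ_0 - S'(0)) = -60 and h_2·M_2 + 2h_2·M_3 = 6(S'(3) - Δ_2) = -84.
Forward elimination and back-substitution give M_0 = -508/15, M_1 = 116/15, M_2 = 404/15, M_3 = -832/15.
On [1, 2], S(x) = -2 - 106/15·(x - 1) + 58/15·(x - 1)² + 16/5·(x - 1)³.
With (x - 1) = 1/3: S(4/3) = -514/135.

-3.8074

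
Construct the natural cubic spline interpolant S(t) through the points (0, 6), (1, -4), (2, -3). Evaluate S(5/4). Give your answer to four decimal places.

-4.6523

Let M_i = S''(x_i). Step sizes h_i = 1, 1; slopes of the chords Δ_i = (y_(i+1) - y_i)/h_i = -10, 1.
  1·M_0 + 4·M_1 + 1·M_2 = 6(Δ_1 - Δ_0) = 66
Natural end conditions: M_0 = M_2 = 0.
Forward elimination and back-substitution give M_0 = 0, M_1 = 33/2, M_2 = 0.
On [1, 2], S(t) = -4 - 9/2·(t - 1) + 33/4·(t - 1)² - 11/4·(t - 1)³.
With (t - 1) = 1/4: S(5/4) = -1191/256.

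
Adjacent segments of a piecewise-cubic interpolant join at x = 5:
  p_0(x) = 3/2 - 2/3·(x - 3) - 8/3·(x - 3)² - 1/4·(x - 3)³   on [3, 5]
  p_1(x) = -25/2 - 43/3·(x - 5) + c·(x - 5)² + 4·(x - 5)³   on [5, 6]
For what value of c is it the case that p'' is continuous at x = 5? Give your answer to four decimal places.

p_0''(x) = -16/3 - 3/2·(x - 3), so p_0''(5) = -25/3. On the right, p_1''(5) = 2c, so c = -25/6.

-4.1667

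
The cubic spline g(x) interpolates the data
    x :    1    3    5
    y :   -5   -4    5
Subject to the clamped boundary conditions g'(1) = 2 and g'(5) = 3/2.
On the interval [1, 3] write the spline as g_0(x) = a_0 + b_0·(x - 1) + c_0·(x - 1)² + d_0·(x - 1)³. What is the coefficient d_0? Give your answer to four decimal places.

Put σ_i = g'' at the i-th knot. Here h = (2, 2) and Δ = (1/2, 9/2), so the interior equations h_(i-1)·σ_(i-1) + 2(h_(i-1)+h_i)·σ_i + h_i·σ_(i+1) = 6(Δ_i − Δ_(i-1)) read
  2·σ_0 + 8·σ_1 + 2·σ_2 = 6(Δ_1 - Δ_0) = 24
Clamped end conditions give two more equations: 2h_0·σ_0 + h_0·σ_1 = 6(Δ_0 - g'(1)) = -9 and h_1·σ_1 + 2h_1·σ_2 = 6(g'(5) - Δ_1) = -18.
Solving the tridiagonal system: σ_0 = -43/8, σ_1 = 25/4, σ_2 = -61/8.
On [1, 3], with g_0(x) = a_0 + b_0·(x - 1) + c_0·(x - 1)² + d_0·(x - 1)³: c_0 = σ_0/2 = -43/16, d_0 = (σ_1 - σ_0)/(6h_0) = 31/32, b_0 = Δ_0 - h_0(2σ_0 + σ_1)/6 = 2.

0.9688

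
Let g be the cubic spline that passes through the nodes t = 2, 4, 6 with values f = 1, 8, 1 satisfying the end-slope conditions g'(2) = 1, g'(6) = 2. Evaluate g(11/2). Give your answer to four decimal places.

Write m_i for g''(x_i). With h_i = 2, 2 and divided differences Δ_i = 7/2, -7/2, the continuity of g' gives the tridiagonal system
  2·m_0 + 8·m_1 + 2·m_2 = 6(Δ_1 - Δ_0) = -42
Clamped end conditions give two more equations: 2h_0·m_0 + h_0·m_1 = 6(Δ_0 - g'(2)) = 15 and h_1·m_1 + 2h_1·m_2 = 6(g'(6) - Δ_1) = 33.
Solving the tridiagonal system: m_0 = 37/4, m_1 = -11, m_2 = 55/4.
On [4, 6], g(t) = 8 - 3/4·(t - 4) - 11/2·(t - 4)² + 33/16·(t - 4)³.
With (t - 4) = 3/2: g(11/2) = 187/128.

1.4609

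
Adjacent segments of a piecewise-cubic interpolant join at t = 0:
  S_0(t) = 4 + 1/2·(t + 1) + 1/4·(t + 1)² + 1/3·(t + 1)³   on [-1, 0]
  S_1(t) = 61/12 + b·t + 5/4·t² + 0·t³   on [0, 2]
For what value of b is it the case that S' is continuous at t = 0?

S_0'(t) = 1/2 + 1/2·(t + 1) + 1·(t + 1)², so S_0'(0) = 2. On the right, S_1'(0) = b, so b = 2.

2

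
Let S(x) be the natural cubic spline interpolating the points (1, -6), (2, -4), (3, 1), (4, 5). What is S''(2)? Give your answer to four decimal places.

5.2000

Write M_i for S''(x_i). With h_i = 1, 1, 1 and divided differences Δ_i = 2, 5, 4, the continuity of S' gives the tridiagonal system
  1·M_0 + 4·M_1 + 1·M_2 = 6(Δ_1 - Δ_0) = 18
  1·M_1 + 4·M_2 + 1·M_3 = 6(Δ_2 - Δ_1) = -6
Natural end conditions: M_0 = M_3 = 0.
Solving: M_0 = 0, M_1 = 26/5, M_2 = -14/5, M_3 = 0.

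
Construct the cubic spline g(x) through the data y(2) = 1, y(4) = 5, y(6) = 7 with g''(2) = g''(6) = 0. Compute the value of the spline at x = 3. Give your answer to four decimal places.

Let m_i = g''(x_i). Step sizes h_i = 2, 2; slopes of the chords Δ_i = (y_(i+1) - y_i)/h_i = 2, 1.
  2·m_0 + 8·m_1 + 2·m_2 = 6(Δ_1 - Δ_0) = -6
Natural end conditions: m_0 = m_2 = 0.
Solving: m_0 = 0, m_1 = -3/4, m_2 = 0.
On [2, 4], g(x) = 1 + 9/4·(x - 2) + 0·(x - 2)² - 1/16·(x - 2)³.
With (x - 2) = 1: g(3) = 51/16.

3.1875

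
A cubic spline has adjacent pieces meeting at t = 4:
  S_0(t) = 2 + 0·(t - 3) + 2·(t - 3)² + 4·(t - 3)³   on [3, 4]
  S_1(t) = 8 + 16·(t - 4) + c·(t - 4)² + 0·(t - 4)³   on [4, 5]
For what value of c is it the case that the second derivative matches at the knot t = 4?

14

S_0''(t) = 4 + 24·(t - 3), so S_0''(4) = 28. On the right, S_1''(4) = 2c, so c = 14.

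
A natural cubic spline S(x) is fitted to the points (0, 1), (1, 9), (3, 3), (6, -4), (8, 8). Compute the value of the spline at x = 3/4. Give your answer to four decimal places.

7.6253

With σ_i denoting the second derivative at x_i, h_i = 1, 2, 3, 2, and Δ_i = (y_(i+1) − y_i)/h_i = 8, -3, -7/3, 6:
  1·σ_0 + 6·σ_1 + 2·σ_2 = 6(Δ_1 - Δ_0) = -66
  2·σ_1 + 10·σ_2 + 3·σ_3 = 6(Δ_2 - Δ_1) = 4
  3·σ_2 + 10·σ_3 + 2·σ_4 = 6(Δ_3 - Δ_2) = 50
Natural end conditions: σ_0 = σ_4 = 0.
Hence σ_0 = 0, σ_1 = -263/23, σ_2 = 30/23, σ_3 = 106/23, σ_4 = 0.
On [0, 1], S(x) = 1 + 1367/138·x + 0·x² - 263/138·x³.
With x = 3/4: S(3/4) = 22449/2944.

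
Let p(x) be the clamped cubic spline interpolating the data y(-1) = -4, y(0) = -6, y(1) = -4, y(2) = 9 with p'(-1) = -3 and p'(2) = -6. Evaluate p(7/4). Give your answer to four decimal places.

Let m_i = p''(x_i). Step sizes h_i = 1, 1, 1; slopes of the chords Δ_i = (y_(i+1) - y_i)/h_i = -2, 2, 13.
  1·m_0 + 4·m_1 + 1·m_2 = 6(Δ_1 - Δ_0) = 24
  1·m_1 + 4·m_2 + 1·m_3 = 6(Δ_2 - Δ_1) = 66
Clamped end conditions give two more equations: 2h_0·m_0 + h_0·m_1 = 6(Δ_0 - p'(-1)) = 6 and h_2·m_2 + 2h_2·m_3 = 6(p'(2) - Δ_2) = -114.
Forward elimination and back-substitution give m_0 = 26/5, m_1 = -22/5, m_2 = 182/5, m_3 = -376/5.
On [1, 2], p(x) = -4 + 67/5·(x - 1) + 91/5·(x - 1)² - 93/5·(x - 1)³.
With (x - 1) = 3/4: p(7/4) = 2701/320.

8.4406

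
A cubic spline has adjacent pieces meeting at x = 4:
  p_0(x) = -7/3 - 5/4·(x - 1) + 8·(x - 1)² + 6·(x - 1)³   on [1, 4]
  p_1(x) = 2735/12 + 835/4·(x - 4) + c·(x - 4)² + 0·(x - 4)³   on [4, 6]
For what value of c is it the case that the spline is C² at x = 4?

p_0''(x) = 16 + 36·(x - 1), so p_0''(4) = 124. On the right, p_1''(4) = 2c, so c = 62.

62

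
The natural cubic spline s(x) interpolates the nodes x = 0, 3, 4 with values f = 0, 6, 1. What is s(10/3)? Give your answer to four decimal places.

4.6574

Write σ_i for s''(x_i). With h_i = 3, 1 and divided differences Δ_i = 2, -5, the continuity of s' gives the tridiagonal system
  3·σ_0 + 8·σ_1 + 1·σ_2 = 6(Δ_1 - Δ_0) = -42
Natural end conditions: σ_0 = σ_2 = 0.
Solving the tridiagonal system: σ_0 = 0, σ_1 = -21/4, σ_2 = 0.
On [3, 4], s(x) = 6 - 13/4·(x - 3) - 21/8·(x - 3)² + 7/8·(x - 3)³.
With (x - 3) = 1/3: s(10/3) = 503/108.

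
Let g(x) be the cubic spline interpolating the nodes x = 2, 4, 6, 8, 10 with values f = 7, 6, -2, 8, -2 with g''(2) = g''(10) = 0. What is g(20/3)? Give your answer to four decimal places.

0.7196

With M_i denoting the second derivative at x_i, h_i = 2, 2, 2, 2, and Δ_i = (y_(i+1) − y_i)/h_i = -1/2, -4, 5, -5:
  2·M_0 + 8·M_1 + 2·M_2 = 6(Δ_1 - Δ_0) = -21
  2·M_1 + 8·M_2 + 2·M_3 = 6(Δ_2 - Δ_1) = 54
  2·M_2 + 8·M_3 + 2·M_4 = 6(Δ_3 - Δ_2) = -60
Natural end conditions: M_0 = M_4 = 0.
Forward elimination and back-substitution give M_0 = 0, M_1 = -591/112, M_2 = 297/28, M_3 = -1137/112, M_4 = 0.
On [6, 8], g(x) = -2 + 21/16·(x - 6) + 297/56·(x - 6)² - 775/448·(x - 6)³.
With (x - 6) = 2/3: g(20/3) = 136/189.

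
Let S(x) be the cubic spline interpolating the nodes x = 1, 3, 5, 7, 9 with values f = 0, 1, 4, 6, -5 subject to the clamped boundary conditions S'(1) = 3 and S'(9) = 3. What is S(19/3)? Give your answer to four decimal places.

With σ_i denoting the second derivative at x_i, h_i = 2, 2, 2, 2, and Δ_i = (y_(i+1) − y_i)/h_i = 1/2, 3/2, 1, -11/2:
  2·σ_0 + 8·σ_1 + 2·σ_2 = 6(Δ_1 - Δ_0) = 6
  2·σ_1 + 8·σ_2 + 2·σ_3 = 6(Δ_2 - Δ_1) = -3
  2·σ_2 + 8·σ_3 + 2·σ_4 = 6(Δ_3 - Δ_2) = -39
Clamped end conditions give two more equations: 2h_0·σ_0 + h_0·σ_1 = 6(Δ_0 - S'(1)) = -15 and h_3·σ_3 + 2h_3·σ_4 = 6(S'(9) - Δ_3) = 51.
Solving: σ_0 = -501/112, σ_1 = 81/56, σ_2 = 27/16, σ_3 = -543/56, σ_4 = 1971/112.
On [5, 7], S(x) = 4 + 87/28·(x - 5) + 27/32·(x - 5)² - 425/448·(x - 5)³.
With (x - 5) = 4/3: S(19/3) = 2795/378.

7.3942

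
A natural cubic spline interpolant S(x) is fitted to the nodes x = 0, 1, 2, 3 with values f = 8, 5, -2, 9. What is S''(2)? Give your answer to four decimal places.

Let σ_i = S''(x_i). Step sizes h_i = 1, 1, 1; slopes of the chords Δ_i = (y_(i+1) - y_i)/h_i = -3, -7, 11.
  1·σ_0 + 4·σ_1 + 1·σ_2 = 6(Δ_1 - Δ_0) = -24
  1·σ_1 + 4·σ_2 + 1·σ_3 = 6(Δ_2 - Δ_1) = 108
Natural end conditions: σ_0 = σ_3 = 0.
Forward elimination and back-substitution give σ_0 = 0, σ_1 = -68/5, σ_2 = 152/5, σ_3 = 0.

30.4000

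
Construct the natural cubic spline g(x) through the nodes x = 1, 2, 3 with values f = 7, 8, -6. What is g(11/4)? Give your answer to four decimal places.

With m_i denoting the second derivative at x_i, h_i = 1, 1, and Δ_i = (y_(i+1) − y_i)/h_i = 1, -14:
  1·m_0 + 4·m_1 + 1·m_2 = 6(Δ_1 - Δ_0) = -90
Natural end conditions: m_0 = m_2 = 0.
Forward elimination and back-substitution give m_0 = 0, m_1 = -45/2, m_2 = 0.
On [2, 3], g(x) = 8 - 13/2·(x - 2) - 45/4·(x - 2)² + 15/4·(x - 2)³.
With (x - 2) = 3/4: g(11/4) = -415/256.

-1.6211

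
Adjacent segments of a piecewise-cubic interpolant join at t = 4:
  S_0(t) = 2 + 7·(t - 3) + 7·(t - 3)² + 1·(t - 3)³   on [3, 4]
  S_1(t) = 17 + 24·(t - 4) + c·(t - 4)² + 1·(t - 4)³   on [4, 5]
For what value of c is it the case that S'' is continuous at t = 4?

10

S_0''(t) = 14 + 6·(t - 3), so S_0''(4) = 20. On the right, S_1''(4) = 2c, so c = 10.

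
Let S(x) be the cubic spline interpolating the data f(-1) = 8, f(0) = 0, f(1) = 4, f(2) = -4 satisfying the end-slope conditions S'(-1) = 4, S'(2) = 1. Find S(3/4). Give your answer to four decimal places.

Let m_i = S''(x_i). Step sizes h_i = 1, 1, 1; slopes of the chords Δ_i = (y_(i+1) - y_i)/h_i = -8, 4, -8.
  1·m_0 + 4·m_1 + 1·m_2 = 6(Δ_1 - Δ_0) = 72
  1·m_1 + 4·m_2 + 1·m_3 = 6(Δ_2 - Δ_1) = -72
Clamped end conditions give two more equations: 2h_0·m_0 + h_0·m_1 = 6(Δ_0 - S'(-1)) = -72 and h_2·m_2 + 2h_2·m_3 = 6(S'(2) - Δ_2) = 54.
Hence m_0 = -286/5, m_1 = 212/5, m_2 = -202/5, m_3 = 236/5.
On [0, 1], S(x) = 0 - 17/5·x + 106/5·x² - 69/5·x³.
With x = 3/4: S(3/4) = 1137/320.

3.5531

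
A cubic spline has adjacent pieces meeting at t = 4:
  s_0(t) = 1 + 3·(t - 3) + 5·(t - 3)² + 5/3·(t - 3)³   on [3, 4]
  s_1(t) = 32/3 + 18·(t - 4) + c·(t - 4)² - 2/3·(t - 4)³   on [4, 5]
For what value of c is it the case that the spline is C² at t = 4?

s_0''(t) = 10 + 10·(t - 3), so s_0''(4) = 20. On the right, s_1''(4) = 2c, so c = 10.

10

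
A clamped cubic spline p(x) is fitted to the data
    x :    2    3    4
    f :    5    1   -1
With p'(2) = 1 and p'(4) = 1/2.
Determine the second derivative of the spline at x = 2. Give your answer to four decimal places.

Let m_i = p''(x_i). Step sizes h_i = 1, 1; slopes of the chords Δ_i = (y_(i+1) - y_i)/h_i = -4, -2.
  1·m_0 + 4·m_1 + 1·m_2 = 6(Δ_1 - Δ_0) = 12
Clamped end conditions give two more equations: 2h_0·m_0 + h_0·m_1 = 6(Δ_0 - p'(2)) = -30 and h_1·m_1 + 2h_1·m_2 = 6(p'(4) - Δ_1) = 15.
Solving the tridiagonal system: m_0 = -73/4, m_1 = 13/2, m_2 = 17/4.

-18.2500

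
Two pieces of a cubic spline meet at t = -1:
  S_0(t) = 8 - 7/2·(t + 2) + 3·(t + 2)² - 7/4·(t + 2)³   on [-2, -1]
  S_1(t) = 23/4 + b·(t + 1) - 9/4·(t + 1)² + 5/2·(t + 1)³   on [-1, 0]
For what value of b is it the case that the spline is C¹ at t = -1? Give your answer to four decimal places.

-2.7500

S_0'(t) = -7/2 + 6·(t + 2) - 21/4·(t + 2)², so S_0'(-1) = -11/4. On the right, S_1'(-1) = b, so b = -11/4.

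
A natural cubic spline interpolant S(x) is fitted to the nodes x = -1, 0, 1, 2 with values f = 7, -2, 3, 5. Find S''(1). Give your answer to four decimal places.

Write M_i for S''(x_i). With h_i = 1, 1, 1 and divided differences Δ_i = -9, 5, 2, the continuity of S' gives the tridiagonal system
  1·M_0 + 4·M_1 + 1·M_2 = 6(Δ_1 - Δ_0) = 84
  1·M_1 + 4·M_2 + 1·M_3 = 6(Δ_2 - Δ_1) = -18
Natural end conditions: M_0 = M_3 = 0.
Solving the tridiagonal system: M_0 = 0, M_1 = 118/5, M_2 = -52/5, M_3 = 0.

-10.4000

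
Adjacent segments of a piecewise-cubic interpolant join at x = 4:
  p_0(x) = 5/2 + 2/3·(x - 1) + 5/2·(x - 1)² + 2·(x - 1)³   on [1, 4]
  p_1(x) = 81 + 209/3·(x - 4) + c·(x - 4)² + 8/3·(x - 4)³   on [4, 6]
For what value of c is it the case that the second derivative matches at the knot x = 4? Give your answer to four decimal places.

p_0''(x) = 5 + 12·(x - 1), so p_0''(4) = 41. On the right, p_1''(4) = 2c, so c = 41/2.

20.5000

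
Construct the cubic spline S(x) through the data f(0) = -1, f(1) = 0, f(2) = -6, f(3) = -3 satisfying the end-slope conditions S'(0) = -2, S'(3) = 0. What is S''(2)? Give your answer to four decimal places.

Let M_i = S''(x_i). Step sizes h_i = 1, 1, 1; slopes of the chords Δ_i = (y_(i+1) - y_i)/h_i = 1, -6, 3.
  1·M_0 + 4·M_1 + 1·M_2 = 6(Δ_1 - Δ_0) = -42
  1·M_1 + 4·M_2 + 1·M_3 = 6(Δ_2 - Δ_1) = 54
Clamped end conditions give two more equations: 2h_0·M_0 + h_0·M_1 = 6(Δ_0 - S'(0)) = 18 and h_2·M_2 + 2h_2·M_3 = 6(S'(3) - Δ_2) = -18.
Hence M_0 = 296/15, M_1 = -322/15, M_2 = 362/15, M_3 = -316/15.

24.1333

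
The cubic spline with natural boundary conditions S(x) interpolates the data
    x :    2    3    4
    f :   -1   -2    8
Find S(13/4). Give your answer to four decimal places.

-0.4023

Put m_i = S'' at the i-th knot. Here h = (1, 1) and Δ = (-1, 10), so the interior equations h_(i-1)·m_(i-1) + 2(h_(i-1)+h_i)·m_i + h_i·m_(i+1) = 6(Δ_i − Δ_(i-1)) read
  1·m_0 + 4·m_1 + 1·m_2 = 6(Δ_1 - Δ_0) = 66
Natural end conditions: m_0 = m_2 = 0.
Solving: m_0 = 0, m_1 = 33/2, m_2 = 0.
On [3, 4], S(x) = -2 + 9/2·(x - 3) + 33/4·(x - 3)² - 11/4·(x - 3)³.
With (x - 3) = 1/4: S(13/4) = -103/256.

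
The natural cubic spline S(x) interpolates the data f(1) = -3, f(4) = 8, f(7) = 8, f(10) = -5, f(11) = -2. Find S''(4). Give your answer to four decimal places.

-0.9198

Put m_i = S'' at the i-th knot. Here h = (3, 3, 3, 1) and Δ = (11/3, 0, -13/3, 3), so the interior equations h_(i-1)·m_(i-1) + 2(h_(i-1)+h_i)·m_i + h_i·m_(i+1) = 6(Δ_i − Δ_(i-1)) read
  3·m_0 + 12·m_1 + 3·m_2 = 6(Δ_1 - Δ_0) = -22
  3·m_1 + 12·m_2 + 3·m_3 = 6(Δ_2 - Δ_1) = -26
  3·m_2 + 8·m_3 + 1·m_4 = 6(Δ_3 - Δ_2) = 44
Natural end conditions: m_0 = m_4 = 0.
Hence m_0 = 0, m_1 = -149/162, m_2 = -296/81, m_3 = 371/54, m_4 = 0.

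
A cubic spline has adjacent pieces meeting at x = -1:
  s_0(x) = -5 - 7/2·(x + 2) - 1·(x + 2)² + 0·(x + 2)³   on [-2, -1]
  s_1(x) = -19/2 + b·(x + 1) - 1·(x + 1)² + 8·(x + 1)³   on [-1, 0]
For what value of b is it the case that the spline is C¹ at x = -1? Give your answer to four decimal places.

-5.5000

s_0'(x) = -7/2 - 2·(x + 2) + 0·(x + 2)², so s_0'(-1) = -11/2. On the right, s_1'(-1) = b, so b = -11/2.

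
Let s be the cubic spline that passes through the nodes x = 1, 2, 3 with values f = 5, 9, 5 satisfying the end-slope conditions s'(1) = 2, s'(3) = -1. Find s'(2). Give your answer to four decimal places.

-0.2500

Let m_i = s''(x_i). Step sizes h_i = 1, 1; slopes of the chords Δ_i = (y_(i+1) - y_i)/h_i = 4, -4.
  1·m_0 + 4·m_1 + 1·m_2 = 6(Δ_1 - Δ_0) = -48
Clamped end conditions give two more equations: 2h_0·m_0 + h_0·m_1 = 6(Δ_0 - s'(1)) = 12 and h_1·m_1 + 2h_1·m_2 = 6(s'(3) - Δ_1) = 18.
Forward elimination and back-substitution give m_0 = 33/2, m_1 = -21, m_2 = 39/2.
On [2, 3], s'(x) = b_1 + 2c_1·(x - 2) + 3d_1·(x - 2)² with b_1 = Δ_1 - h_1(2m_1 + m_2)/6 = -1/4, c_1 = m_1/2 = -21/2, d_1 = (m_2 - m_1)/(6h_1) = 27/4. So s'(2) = -1/4.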